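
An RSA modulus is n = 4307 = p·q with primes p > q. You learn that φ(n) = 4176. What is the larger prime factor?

73

φ(n) = (p−1)(q−1) = n − (p+q) + 1, so p + q = 4307 − 4176 + 1 = 132.
p and q are the roots of t² − 132t + 4307 = 0.
Discriminant: 132² − 4·4307 = 17424 − 17228 = 196; √196 = 14.
q = (132 − 14)/2 = 59, p = (132 + 14)/2 = 73.
Check: 59 · 73 = 4307.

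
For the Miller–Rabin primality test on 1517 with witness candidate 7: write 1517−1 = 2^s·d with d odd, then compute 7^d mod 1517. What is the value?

1265

1517 − 1 = 1516 = 2^2 · 379, so d = 379.
7^1 ≡ 7 (mod 1517)
7^2 ≡ 7^2 = 49 ≡ 49 (mod 1517)
7^4 ≡ 49^2 = 2401 ≡ 884 (mod 1517)
7^8 ≡ 884^2 = 781456 ≡ 201 (mod 1517)
7^16 ≡ 201^2 = 40401 ≡ 959 (mod 1517)
7^32 ≡ 959^2 = 919681 ≡ 379 (mod 1517)
7^64 ≡ 379^2 = 143641 ≡ 1043 (mod 1517)
7^128 ≡ 1043^2 = 1087849 ≡ 160 (mod 1517)
7^256 ≡ 160^2 = 25600 ≡ 1328 (mod 1517)
379 = 256 + 64 + 32 + 16 + 8 + 2 + 1 in binary powers of 2.
So 7^379 ≡ 1328 · 1043 · 379 · 959 · 201 · 49 · 7 ≡ 1265 (mod 1517).
Squaring chain: 1265 → 1307; never reaches −1, so base 7 is a Miller–Rabin witness that 1517 is composite.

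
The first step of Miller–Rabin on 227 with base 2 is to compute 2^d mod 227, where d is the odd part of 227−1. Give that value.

226

227 − 1 = 226 = 2^1 · 113, so d = 113.
2^1 ≡ 2 (mod 227)
2^2 ≡ 2^2 = 4 ≡ 4 (mod 227)
2^4 ≡ 4^2 = 16 ≡ 16 (mod 227)
2^8 ≡ 16^2 = 256 ≡ 29 (mod 227)
2^16 ≡ 29^2 = 841 ≡ 160 (mod 227)
2^32 ≡ 160^2 = 25600 ≡ 176 (mod 227)
2^64 ≡ 176^2 = 30976 ≡ 104 (mod 227)
113 = 64 + 32 + 16 + 1 in binary powers of 2.
So 2^113 ≡ 104 · 176 · 160 · 2 ≡ 226 (mod 227).
Since 2^d ≡ 226 (mod 227), base 2 does not prove 227 composite.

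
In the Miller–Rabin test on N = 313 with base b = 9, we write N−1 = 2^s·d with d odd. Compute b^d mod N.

1

313 − 1 = 312 = 2^3 · 39, so d = 39.
9^1 ≡ 9 (mod 313)
9^2 ≡ 9^2 = 81 ≡ 81 (mod 313)
9^4 ≡ 81^2 = 6561 ≡ 301 (mod 313)
9^8 ≡ 301^2 = 90601 ≡ 144 (mod 313)
9^16 ≡ 144^2 = 20736 ≡ 78 (mod 313)
9^32 ≡ 78^2 = 6084 ≡ 137 (mod 313)
39 = 32 + 4 + 2 + 1 in binary powers of 2.
So 9^39 ≡ 137 · 301 · 81 · 9 ≡ 1 (mod 313).
Since 9^d ≡ 1 (mod 313), base 9 does not prove 313 composite.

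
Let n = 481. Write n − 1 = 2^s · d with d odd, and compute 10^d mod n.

38

481 − 1 = 480 = 2^5 · 15, so d = 15.
10^1 ≡ 10 (mod 481)
10^2 ≡ 10^2 = 100 ≡ 100 (mod 481)
10^4 ≡ 100^2 = 10000 ≡ 380 (mod 481)
10^8 ≡ 380^2 = 144400 ≡ 100 (mod 481)
15 = 8 + 4 + 2 + 1 in binary powers of 2.
So 10^15 ≡ 100 · 380 · 100 · 10 ≡ 38 (mod 481).
Squaring chain: 38 → 1 → 1 → 1 → 1; never reaches −1, so base 10 is a Miller–Rabin witness that 481 is composite.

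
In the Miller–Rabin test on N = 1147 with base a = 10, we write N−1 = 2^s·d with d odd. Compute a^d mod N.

1147 − 1 = 1146 = 2^1 · 573, so d = 573.
10^1 ≡ 10 (mod 1147)
10^2 ≡ 10^2 = 100 ≡ 100 (mod 1147)
10^4 ≡ 100^2 = 10000 ≡ 824 (mod 1147)
10^8 ≡ 824^2 = 678976 ≡ 1099 (mod 1147)
10^16 ≡ 1099^2 = 1207801 ≡ 10 (mod 1147)
10^32 ≡ 10^2 = 100 ≡ 100 (mod 1147)
10^64 ≡ 100^2 = 10000 ≡ 824 (mod 1147)
10^128 ≡ 824^2 = 678976 ≡ 1099 (mod 1147)
10^256 ≡ 1099^2 = 1207801 ≡ 10 (mod 1147)
10^512 ≡ 10^2 = 100 ≡ 100 (mod 1147)
573 = 512 + 32 + 16 + 8 + 4 + 1 in binary powers of 2.
So 10^573 ≡ 100 · 100 · 10 · 1099 · 824 · 10 ≡ 1000 (mod 1147).
Squaring chain: 1000; never reaches −1, so base 10 is a Miller–Rabin witness that 1147 is composite.

1000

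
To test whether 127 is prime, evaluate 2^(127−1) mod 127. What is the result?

1

2^1 ≡ 2 (mod 127)
2^2 ≡ 2^2 = 4 ≡ 4 (mod 127)
2^4 ≡ 4^2 = 16 ≡ 16 (mod 127)
2^8 ≡ 16^2 = 256 ≡ 2 (mod 127)
2^16 ≡ 2^2 = 4 ≡ 4 (mod 127)
2^32 ≡ 4^2 = 16 ≡ 16 (mod 127)
2^64 ≡ 16^2 = 256 ≡ 2 (mod 127)
126 = 64 + 32 + 16 + 8 + 4 + 2 in binary powers of 2.
So 2^126 ≡ 2 · 16 · 4 · 2 · 16 · 4 ≡ 1 (mod 127).
Since the result is 1, base 2 gives no evidence that 127 is composite.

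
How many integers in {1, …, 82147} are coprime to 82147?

73920

Factor: 82147 = 13 · 71 · 89.
φ(82147) = (13−1) · (71−1) · (89−1) = 12 · 70 · 88 = 73920.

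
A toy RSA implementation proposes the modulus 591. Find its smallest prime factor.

591 is odd.
Digit sum 15, divisible by 3.

3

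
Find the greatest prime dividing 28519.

79

28519 = 19 · 1501
1501 = 19 · 79
79 is prime.
So 28519 = 19^2 · 79; the largest prime factor is 79.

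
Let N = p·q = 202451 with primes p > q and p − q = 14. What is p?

Since p = q + 14, we have 202451 = q(q + 14), so q² + 14q − 202451 = 0.
Discriminant: 14² + 4·202451 = 196 + 809804 = 810000; √810000 = 900.
q = (−14 + 900)/2 = 443, and p = q + 14 = 457.
Check: 443 · 457 = 202451.

457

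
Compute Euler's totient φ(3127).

Factor: 3127 = 53 · 59.
φ(3127) = (53−1) · (59−1) = 52 · 58 = 3016.

3016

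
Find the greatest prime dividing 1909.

1909 = 23 · 83
83 is prime.
So 1909 = 23 · 83; the largest prime factor is 83.

83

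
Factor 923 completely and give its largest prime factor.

71

923 = 13 · 71
71 is prime.
So 923 = 13 · 71; the largest prime factor is 71.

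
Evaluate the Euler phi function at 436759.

414720

Factor: 436759 = 31 · 73 · 193.
φ(436759) = (31−1) · (73−1) · (193−1) = 30 · 72 · 192 = 414720.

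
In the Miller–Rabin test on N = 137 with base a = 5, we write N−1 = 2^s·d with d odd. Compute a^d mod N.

137 − 1 = 136 = 2^3 · 17, so d = 17.
5^1 ≡ 5 (mod 137)
5^2 ≡ 5^2 = 25 ≡ 25 (mod 137)
5^4 ≡ 25^2 = 625 ≡ 77 (mod 137)
5^8 ≡ 77^2 = 5929 ≡ 38 (mod 137)
5^16 ≡ 38^2 = 1444 ≡ 74 (mod 137)
17 = 16 + 1 in binary powers of 2.
So 5^17 ≡ 74 · 5 ≡ 96 (mod 137).
Squaring chain: 96 → 37 → 136; reaches −1, so base 5 does not prove 137 composite.

96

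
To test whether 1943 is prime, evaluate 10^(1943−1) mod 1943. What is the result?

10^1 ≡ 10 (mod 1943)
10^2 ≡ 10^2 = 100 ≡ 100 (mod 1943)
10^4 ≡ 100^2 = 10000 ≡ 285 (mod 1943)
10^8 ≡ 285^2 = 81225 ≡ 1562 (mod 1943)
10^16 ≡ 1562^2 = 2439844 ≡ 1379 (mod 1943)
10^32 ≡ 1379^2 = 1901641 ≡ 1387 (mod 1943)
10^64 ≡ 1387^2 = 1923769 ≡ 199 (mod 1943)
10^128 ≡ 199^2 = 39601 ≡ 741 (mod 1943)
10^256 ≡ 741^2 = 549081 ≡ 1155 (mod 1943)
10^512 ≡ 1155^2 = 1334025 ≡ 1127 (mod 1943)
10^1024 ≡ 1127^2 = 1270129 ≡ 1350 (mod 1943)
1942 = 1024 + 512 + 256 + 128 + 16 + 4 + 2 in binary powers of 2.
So 10^1942 ≡ 1350 · 1127 · 1155 · 741 · 1379 · 285 · 100 ≡ 992 (mod 1943).
Since 992 ≠ 1, base 10 is a Fermat witness: 1943 is composite.

992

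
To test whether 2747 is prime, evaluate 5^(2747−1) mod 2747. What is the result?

5^1 ≡ 5 (mod 2747)
5^2 ≡ 5^2 = 25 ≡ 25 (mod 2747)
5^4 ≡ 25^2 = 625 ≡ 625 (mod 2747)
5^8 ≡ 625^2 = 390625 ≡ 551 (mod 2747)
5^16 ≡ 551^2 = 303601 ≡ 1431 (mod 2747)
5^32 ≡ 1431^2 = 2047761 ≡ 1246 (mod 2747)
5^64 ≡ 1246^2 = 1552516 ≡ 461 (mod 2747)
5^128 ≡ 461^2 = 212521 ≡ 1002 (mod 2747)
5^256 ≡ 1002^2 = 1004004 ≡ 1349 (mod 2747)
5^512 ≡ 1349^2 = 1819801 ≡ 1287 (mod 2747)
5^1024 ≡ 1287^2 = 1656369 ≡ 2675 (mod 2747)
5^2048 ≡ 2675^2 = 7155625 ≡ 2437 (mod 2747)
2746 = 2048 + 512 + 128 + 32 + 16 + 8 + 2 in binary powers of 2.
So 5^2746 ≡ 2437 · 1287 · 1002 · 1246 · 1431 · 551 · 25 ≡ 332 (mod 2747).
Since 332 ≠ 1, base 5 is a Fermat witness: 2747 is composite.

332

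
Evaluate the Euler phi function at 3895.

2880

Factor: 3895 = 5 · 19 · 41.
φ(3895) = (5−1) · (19−1) · (41−1) = 4 · 18 · 40 = 2880.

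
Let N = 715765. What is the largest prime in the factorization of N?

73

715765 = 5 · 143153
143153 = 37 · 3869
3869 = 53 · 73
73 is prime.
So 715765 = 5 · 37 · 53 · 73; the largest prime factor is 73.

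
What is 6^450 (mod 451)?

6^1 ≡ 6 (mod 451)
6^2 ≡ 6^2 = 36 ≡ 36 (mod 451)
6^4 ≡ 36^2 = 1296 ≡ 394 (mod 451)
6^8 ≡ 394^2 = 155236 ≡ 92 (mod 451)
6^16 ≡ 92^2 = 8464 ≡ 346 (mod 451)
6^32 ≡ 346^2 = 119716 ≡ 201 (mod 451)
6^64 ≡ 201^2 = 40401 ≡ 262 (mod 451)
6^128 ≡ 262^2 = 68644 ≡ 92 (mod 451)
6^256 ≡ 92^2 = 8464 ≡ 346 (mod 451)
450 = 256 + 128 + 64 + 2 in binary powers of 2.
So 6^450 ≡ 346 · 92 · 262 · 36 ≡ 155 (mod 451).
Since 155 ≠ 1, base 6 is a Fermat witness: 451 is composite.

155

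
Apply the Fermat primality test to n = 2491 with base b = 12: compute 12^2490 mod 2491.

873

12^1 ≡ 12 (mod 2491)
12^2 ≡ 12^2 = 144 ≡ 144 (mod 2491)
12^4 ≡ 144^2 = 20736 ≡ 808 (mod 2491)
12^8 ≡ 808^2 = 652864 ≡ 222 (mod 2491)
12^16 ≡ 222^2 = 49284 ≡ 1955 (mod 2491)
12^32 ≡ 1955^2 = 3822025 ≡ 831 (mod 2491)
12^64 ≡ 831^2 = 690561 ≡ 554 (mod 2491)
12^128 ≡ 554^2 = 306916 ≡ 523 (mod 2491)
12^256 ≡ 523^2 = 273529 ≡ 2010 (mod 2491)
12^512 ≡ 2010^2 = 4040100 ≡ 2189 (mod 2491)
12^1024 ≡ 2189^2 = 4791721 ≡ 1528 (mod 2491)
12^2048 ≡ 1528^2 = 2334784 ≡ 717 (mod 2491)
2490 = 2048 + 256 + 128 + 32 + 16 + 8 + 2 in binary powers of 2.
So 12^2490 ≡ 717 · 2010 · 523 · 831 · 1955 · 222 · 144 ≡ 873 (mod 2491).
Since 873 ≠ 1, base 12 is a Fermat witness: 2491 is composite.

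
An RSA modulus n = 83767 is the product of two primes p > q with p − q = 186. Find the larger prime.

Since p = q + 186, we have 83767 = q(q + 186), so q² + 186q − 83767 = 0.
Discriminant: 186² + 4·83767 = 34596 + 335068 = 369664; √369664 = 608.
q = (−186 + 608)/2 = 211, and p = q + 186 = 397.
Check: 211 · 397 = 83767.

397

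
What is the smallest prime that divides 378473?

378473 is odd.
Digit sum 32, not divisible by 3.
Ends in 3: not divisible by 5.
7: 378473 = 7·54067 + 4
11: 378473 = 11·34406 + 7
13: 378473 = 13·29113 + 4
17: 378473 = 17·22263 + 2
19: 378473 = 19·19919 + 12
23: 378473 = 23·16455 + 8
29: 378473 = 29·13050 + 23
31: 378473 = 31·12208 + 25
37: 378473 = 37·10229

37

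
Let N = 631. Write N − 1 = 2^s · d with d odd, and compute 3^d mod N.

631 − 1 = 630 = 2^1 · 315, so d = 315.
3^1 ≡ 3 (mod 631)
3^2 ≡ 3^2 = 9 ≡ 9 (mod 631)
3^4 ≡ 9^2 = 81 ≡ 81 (mod 631)
3^8 ≡ 81^2 = 6561 ≡ 251 (mod 631)
3^16 ≡ 251^2 = 63001 ≡ 532 (mod 631)
3^32 ≡ 532^2 = 283024 ≡ 336 (mod 631)
3^64 ≡ 336^2 = 112896 ≡ 578 (mod 631)
3^128 ≡ 578^2 = 334084 ≡ 285 (mod 631)
3^256 ≡ 285^2 = 81225 ≡ 457 (mod 631)
315 = 256 + 32 + 16 + 8 + 2 + 1 in binary powers of 2.
So 3^315 ≡ 457 · 336 · 532 · 251 · 9 · 3 ≡ 630 (mod 631).
Since 3^d ≡ 630 (mod 631), base 3 does not prove 631 composite.

630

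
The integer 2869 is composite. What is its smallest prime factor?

19

2869 is odd.
Digit sum 25, not divisible by 3.
Ends in 9: not divisible by 5.
7: 2869 = 7·409 + 6
11: 2869 = 11·260 + 9
13: 2869 = 13·220 + 9
17: 2869 = 17·168 + 13
19: 2869 = 19·151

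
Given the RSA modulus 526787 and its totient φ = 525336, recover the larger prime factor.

743

φ(n) = (p−1)(q−1) = n − (p+q) + 1, so p + q = 526787 − 525336 + 1 = 1452.
p and q are the roots of t² − 1452t + 526787 = 0.
Discriminant: 1452² − 4·526787 = 2108304 − 2107148 = 1156; √1156 = 34.
q = (1452 − 34)/2 = 709, p = (1452 + 34)/2 = 743.
Check: 709 · 743 = 526787.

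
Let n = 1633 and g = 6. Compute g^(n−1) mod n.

1549

6^1 ≡ 6 (mod 1633)
6^2 ≡ 6^2 = 36 ≡ 36 (mod 1633)
6^4 ≡ 36^2 = 1296 ≡ 1296 (mod 1633)
6^8 ≡ 1296^2 = 1679616 ≡ 892 (mod 1633)
6^16 ≡ 892^2 = 795664 ≡ 393 (mod 1633)
6^32 ≡ 393^2 = 154449 ≡ 947 (mod 1633)
6^64 ≡ 947^2 = 896809 ≡ 292 (mod 1633)
6^128 ≡ 292^2 = 85264 ≡ 348 (mod 1633)
6^256 ≡ 348^2 = 121104 ≡ 262 (mod 1633)
6^512 ≡ 262^2 = 68644 ≡ 58 (mod 1633)
6^1024 ≡ 58^2 = 3364 ≡ 98 (mod 1633)
1632 = 1024 + 512 + 64 + 32 in binary powers of 2.
So 6^1632 ≡ 98 · 58 · 292 · 947 ≡ 1549 (mod 1633).
Since 1549 ≠ 1, base 6 is a Fermat witness: 1633 is composite.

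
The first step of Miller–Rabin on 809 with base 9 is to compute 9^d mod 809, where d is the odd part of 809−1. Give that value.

809 − 1 = 808 = 2^3 · 101, so d = 101.
9^1 ≡ 9 (mod 809)
9^2 ≡ 9^2 = 81 ≡ 81 (mod 809)
9^4 ≡ 81^2 = 6561 ≡ 89 (mod 809)
9^8 ≡ 89^2 = 7921 ≡ 640 (mod 809)
9^16 ≡ 640^2 = 409600 ≡ 246 (mod 809)
9^32 ≡ 246^2 = 60516 ≡ 650 (mod 809)
9^64 ≡ 650^2 = 422500 ≡ 202 (mod 809)
101 = 64 + 32 + 4 + 1 in binary powers of 2.
So 9^101 ≡ 202 · 650 · 89 · 9 ≡ 491 (mod 809).
Squaring chain: 491 → 808 → 1; reaches −1, so base 9 does not prove 809 composite.

491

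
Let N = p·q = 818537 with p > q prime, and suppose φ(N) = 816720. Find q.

821

φ(n) = (p−1)(q−1) = n − (p+q) + 1, so p + q = 818537 − 816720 + 1 = 1818.
p and q are the roots of t² − 1818t + 818537 = 0.
Discriminant: 1818² − 4·818537 = 3305124 − 3274148 = 30976; √30976 = 176.
q = (1818 − 176)/2 = 821, p = (1818 + 176)/2 = 997.
Check: 821 · 997 = 818537.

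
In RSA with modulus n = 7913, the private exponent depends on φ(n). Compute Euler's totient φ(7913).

Factor: 7913 = 41 · 193.
φ(7913) = (41−1) · (193−1) = 40 · 192 = 7680.

7680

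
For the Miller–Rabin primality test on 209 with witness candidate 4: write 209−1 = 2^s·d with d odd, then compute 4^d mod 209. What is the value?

209 − 1 = 208 = 2^4 · 13, so d = 13.
4^1 ≡ 4 (mod 209)
4^2 ≡ 4^2 = 16 ≡ 16 (mod 209)
4^4 ≡ 16^2 = 256 ≡ 47 (mod 209)
4^8 ≡ 47^2 = 2209 ≡ 119 (mod 209)
13 = 8 + 4 + 1 in binary powers of 2.
So 4^13 ≡ 119 · 47 · 4 ≡ 9 (mod 209).
Squaring chain: 9 → 81 → 82 → 36; never reaches −1, so base 4 is a Miller–Rabin witness that 209 is composite.

9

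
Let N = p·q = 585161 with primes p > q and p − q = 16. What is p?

Since p = q + 16, we have 585161 = q(q + 16), so q² + 16q − 585161 = 0.
Discriminant: 16² + 4·585161 = 256 + 2340644 = 2340900; √2340900 = 1530.
q = (−16 + 1530)/2 = 757, and p = q + 16 = 773.
Check: 757 · 773 = 585161.

773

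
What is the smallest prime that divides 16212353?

71

16212353 is odd.
Digit sum 23, not divisible by 3.
Ends in 3: not divisible by 5.
7: 16212353 = 7·2316050 + 3
11: 16212353 = 11·1473850 + 3
13: 16212353 = 13·1247104 + 1
17: 16212353 = 17·953667 + 14
19: 16212353 = 19·853281 + 14
23: 16212353 = 23·704884 + 21
29: 16212353 = 29·559046 + 19
31: 16212353 = 31·522979 + 4
37: 16212353 = 37·438171 + 26
41: 16212353 = 41·395423 + 10
43: 16212353 = 43·377031 + 20
47: 16212353 = 47·344943 + 32
53: 16212353 = 53·305893 + 24
59: 16212353 = 59·274785 + 38
61: 16212353 = 61·265776 + 17
67: 16212353 = 67·241975 + 28
71: 16212353 = 71·228343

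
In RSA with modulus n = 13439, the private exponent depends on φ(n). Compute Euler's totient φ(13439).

13200

Factor: 13439 = 89 · 151.
φ(13439) = (89−1) · (151−1) = 88 · 150 = 13200.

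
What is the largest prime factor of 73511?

73511 = 19 · 3869
3869 = 53 · 73
73 is prime.
So 73511 = 19 · 53 · 73; the largest prime factor is 73.

73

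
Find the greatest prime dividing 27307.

27307 = 7 · 3901
3901 = 47 · 83
83 is prime.
So 27307 = 7 · 47 · 83; the largest prime factor is 83.

83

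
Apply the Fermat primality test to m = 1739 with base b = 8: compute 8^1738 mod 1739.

8^1 ≡ 8 (mod 1739)
8^2 ≡ 8^2 = 64 ≡ 64 (mod 1739)
8^4 ≡ 64^2 = 4096 ≡ 618 (mod 1739)
8^8 ≡ 618^2 = 381924 ≡ 1083 (mod 1739)
8^16 ≡ 1083^2 = 1172889 ≡ 803 (mod 1739)
8^32 ≡ 803^2 = 644809 ≡ 1379 (mod 1739)
8^64 ≡ 1379^2 = 1901641 ≡ 914 (mod 1739)
8^128 ≡ 914^2 = 835396 ≡ 676 (mod 1739)
8^256 ≡ 676^2 = 456976 ≡ 1358 (mod 1739)
8^512 ≡ 1358^2 = 1844164 ≡ 824 (mod 1739)
8^1024 ≡ 824^2 = 678976 ≡ 766 (mod 1739)
1738 = 1024 + 512 + 128 + 64 + 8 + 2 in binary powers of 2.
So 8^1738 ≡ 766 · 824 · 676 · 914 · 1083 · 64 ≡ 159 (mod 1739).
Since 159 ≠ 1, base 8 is a Fermat witness: 1739 is composite.

159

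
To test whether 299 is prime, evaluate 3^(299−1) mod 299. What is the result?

3

3^1 ≡ 3 (mod 299)
3^2 ≡ 3^2 = 9 ≡ 9 (mod 299)
3^4 ≡ 9^2 = 81 ≡ 81 (mod 299)
3^8 ≡ 81^2 = 6561 ≡ 282 (mod 299)
3^16 ≡ 282^2 = 79524 ≡ 289 (mod 299)
3^32 ≡ 289^2 = 83521 ≡ 100 (mod 299)
3^64 ≡ 100^2 = 10000 ≡ 133 (mod 299)
3^128 ≡ 133^2 = 17689 ≡ 48 (mod 299)
3^256 ≡ 48^2 = 2304 ≡ 211 (mod 299)
298 = 256 + 32 + 8 + 2 in binary powers of 2.
So 3^298 ≡ 211 · 100 · 282 · 9 ≡ 3 (mod 299).
Since 3 ≠ 1, base 3 is a Fermat witness: 299 is composite.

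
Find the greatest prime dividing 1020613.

1020613 = 11 · 92783
92783 = 31 · 2993
2993 = 41 · 73
73 is prime.
So 1020613 = 11 · 31 · 41 · 73; the largest prime factor is 73.

73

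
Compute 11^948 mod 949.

885

11^1 ≡ 11 (mod 949)
11^2 ≡ 11^2 = 121 ≡ 121 (mod 949)
11^4 ≡ 121^2 = 14641 ≡ 406 (mod 949)
11^8 ≡ 406^2 = 164836 ≡ 659 (mod 949)
11^16 ≡ 659^2 = 434281 ≡ 588 (mod 949)
11^32 ≡ 588^2 = 345744 ≡ 308 (mod 949)
11^64 ≡ 308^2 = 94864 ≡ 913 (mod 949)
11^128 ≡ 913^2 = 833569 ≡ 347 (mod 949)
11^256 ≡ 347^2 = 120409 ≡ 835 (mod 949)
11^512 ≡ 835^2 = 697225 ≡ 659 (mod 949)
948 = 512 + 256 + 128 + 32 + 16 + 4 in binary powers of 2.
So 11^948 ≡ 659 · 835 · 347 · 308 · 588 · 406 ≡ 885 (mod 949).
Since 885 ≠ 1, base 11 is a Fermat witness: 949 is composite.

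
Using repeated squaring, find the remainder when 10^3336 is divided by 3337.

2998

10^1 ≡ 10 (mod 3337)
10^2 ≡ 10^2 = 100 ≡ 100 (mod 3337)
10^4 ≡ 100^2 = 10000 ≡ 3326 (mod 3337)
10^8 ≡ 3326^2 = 11062276 ≡ 121 (mod 3337)
10^16 ≡ 121^2 = 14641 ≡ 1293 (mod 3337)
10^32 ≡ 1293^2 = 1671849 ≡ 12 (mod 3337)
10^64 ≡ 12^2 = 144 ≡ 144 (mod 3337)
10^128 ≡ 144^2 = 20736 ≡ 714 (mod 3337)
10^256 ≡ 714^2 = 509796 ≡ 2572 (mod 3337)
10^512 ≡ 2572^2 = 6615184 ≡ 1250 (mod 3337)
10^1024 ≡ 1250^2 = 1562500 ≡ 784 (mod 3337)
10^2048 ≡ 784^2 = 614656 ≡ 648 (mod 3337)
3336 = 2048 + 1024 + 256 + 8 in binary powers of 2.
So 10^3336 ≡ 648 · 784 · 2572 · 121 ≡ 2998 (mod 3337).
Since 2998 ≠ 1, base 10 is a Fermat witness: 3337 is composite.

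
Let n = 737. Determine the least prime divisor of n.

737 is odd.
Digit sum 17, not divisible by 3.
Ends in 7: not divisible by 5.
7: 737 = 7·105 + 2
11: 737 = 11·67

11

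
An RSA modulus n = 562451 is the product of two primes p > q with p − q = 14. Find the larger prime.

757

Since p = q + 14, we have 562451 = q(q + 14), so q² + 14q − 562451 = 0.
Discriminant: 14² + 4·562451 = 196 + 2249804 = 2250000; √2250000 = 1500.
q = (−14 + 1500)/2 = 743, and p = q + 14 = 757.
Check: 743 · 757 = 562451.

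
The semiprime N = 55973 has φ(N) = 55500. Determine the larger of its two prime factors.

φ(n) = (p−1)(q−1) = n − (p+q) + 1, so p + q = 55973 − 55500 + 1 = 474.
p and q are the roots of t² − 474t + 55973 = 0.
Discriminant: 474² − 4·55973 = 224676 − 223892 = 784; √784 = 28.
q = (474 − 28)/2 = 223, p = (474 + 28)/2 = 251.
Check: 223 · 251 = 55973.

251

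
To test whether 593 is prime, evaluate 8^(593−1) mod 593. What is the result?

1

8^1 ≡ 8 (mod 593)
8^2 ≡ 8^2 = 64 ≡ 64 (mod 593)
8^4 ≡ 64^2 = 4096 ≡ 538 (mod 593)
8^8 ≡ 538^2 = 289444 ≡ 60 (mod 593)
8^16 ≡ 60^2 = 3600 ≡ 42 (mod 593)
8^32 ≡ 42^2 = 1764 ≡ 578 (mod 593)
8^64 ≡ 578^2 = 334084 ≡ 225 (mod 593)
8^128 ≡ 225^2 = 50625 ≡ 220 (mod 593)
8^256 ≡ 220^2 = 48400 ≡ 367 (mod 593)
8^512 ≡ 367^2 = 134689 ≡ 78 (mod 593)
592 = 512 + 64 + 16 in binary powers of 2.
So 8^592 ≡ 78 · 225 · 42 ≡ 1 (mod 593).
Since the result is 1, base 8 gives no evidence that 593 is composite.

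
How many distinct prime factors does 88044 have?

88044 = 2^2 · 22011
22011 = 3 · 7337
7337 = 11 · 667
667 = 23 · 29
88044 = 2^2 · 3 · 11 · 23 · 29, which has 5 distinct prime factors.

5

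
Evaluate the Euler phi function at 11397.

7280

Factor: 11397 = 3 · 29 · 131.
φ(11397) = (3−1) · (29−1) · (131−1) = 2 · 28 · 130 = 7280.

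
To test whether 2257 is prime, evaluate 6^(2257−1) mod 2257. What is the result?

6^1 ≡ 6 (mod 2257)
6^2 ≡ 6^2 = 36 ≡ 36 (mod 2257)
6^4 ≡ 36^2 = 1296 ≡ 1296 (mod 2257)
6^8 ≡ 1296^2 = 1679616 ≡ 408 (mod 2257)
6^16 ≡ 408^2 = 166464 ≡ 1703 (mod 2257)
6^32 ≡ 1703^2 = 2900209 ≡ 2221 (mod 2257)
6^64 ≡ 2221^2 = 4932841 ≡ 1296 (mod 2257)
6^128 ≡ 1296^2 = 1679616 ≡ 408 (mod 2257)
6^256 ≡ 408^2 = 166464 ≡ 1703 (mod 2257)
6^512 ≡ 1703^2 = 2900209 ≡ 2221 (mod 2257)
6^1024 ≡ 2221^2 = 4932841 ≡ 1296 (mod 2257)
6^2048 ≡ 1296^2 = 1679616 ≡ 408 (mod 2257)
2256 = 2048 + 128 + 64 + 16 in binary powers of 2.
So 6^2256 ≡ 408 · 408 · 1296 · 1703 ≡ 741 (mod 2257).
Since 741 ≠ 1, base 6 is a Fermat witness: 2257 is composite.

741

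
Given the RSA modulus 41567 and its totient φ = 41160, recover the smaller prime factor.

197

φ(n) = (p−1)(q−1) = n − (p+q) + 1, so p + q = 41567 − 41160 + 1 = 408.
p and q are the roots of t² − 408t + 41567 = 0.
Discriminant: 408² − 4·41567 = 166464 − 166268 = 196; √196 = 14.
q = (408 − 14)/2 = 197, p = (408 + 14)/2 = 211.
Check: 197 · 211 = 41567.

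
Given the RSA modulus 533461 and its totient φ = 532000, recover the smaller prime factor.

701

φ(n) = (p−1)(q−1) = n − (p+q) + 1, so p + q = 533461 − 532000 + 1 = 1462.
p and q are the roots of t² − 1462t + 533461 = 0.
Discriminant: 1462² − 4·533461 = 2137444 − 2133844 = 3600; √3600 = 60.
q = (1462 − 60)/2 = 701, p = (1462 + 60)/2 = 761.
Check: 701 · 761 = 533461.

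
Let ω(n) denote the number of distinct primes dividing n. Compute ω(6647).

6647 = 17^2 · 23
6647 = 17^2 · 23, which has 2 distinct prime factors.

2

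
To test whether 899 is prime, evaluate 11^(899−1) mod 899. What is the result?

382

11^1 ≡ 11 (mod 899)
11^2 ≡ 11^2 = 121 ≡ 121 (mod 899)
11^4 ≡ 121^2 = 14641 ≡ 257 (mod 899)
11^8 ≡ 257^2 = 66049 ≡ 422 (mod 899)
11^16 ≡ 422^2 = 178084 ≡ 82 (mod 899)
11^32 ≡ 82^2 = 6724 ≡ 431 (mod 899)
11^64 ≡ 431^2 = 185761 ≡ 567 (mod 899)
11^128 ≡ 567^2 = 321489 ≡ 546 (mod 899)
11^256 ≡ 546^2 = 298116 ≡ 547 (mod 899)
11^512 ≡ 547^2 = 299209 ≡ 741 (mod 899)
898 = 512 + 256 + 128 + 2 in binary powers of 2.
So 11^898 ≡ 741 · 547 · 546 · 121 ≡ 382 (mod 899).
Since 382 ≠ 1, base 11 is a Fermat witness: 899 is composite.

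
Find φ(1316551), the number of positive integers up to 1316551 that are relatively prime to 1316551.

Factor: 1316551 = 41 · 163 · 197.
φ(1316551) = (41−1) · (163−1) · (197−1) = 40 · 162 · 196 = 1270080.

1270080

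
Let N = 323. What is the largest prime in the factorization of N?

19

323 = 17 · 19
19 is prime.
So 323 = 17 · 19; the largest prime factor is 19.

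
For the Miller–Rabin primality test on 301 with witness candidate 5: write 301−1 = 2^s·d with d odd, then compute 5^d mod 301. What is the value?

301 − 1 = 300 = 2^2 · 75, so d = 75.
5^1 ≡ 5 (mod 301)
5^2 ≡ 5^2 = 25 ≡ 25 (mod 301)
5^4 ≡ 25^2 = 625 ≡ 23 (mod 301)
5^8 ≡ 23^2 = 529 ≡ 228 (mod 301)
5^16 ≡ 228^2 = 51984 ≡ 212 (mod 301)
5^32 ≡ 212^2 = 44944 ≡ 95 (mod 301)
5^64 ≡ 95^2 = 9025 ≡ 296 (mod 301)
75 = 64 + 8 + 2 + 1 in binary powers of 2.
So 5^75 ≡ 296 · 228 · 25 · 5 ≡ 174 (mod 301).
Squaring chain: 174 → 176; never reaches −1, so base 5 is a Miller–Rabin witness that 301 is composite.

174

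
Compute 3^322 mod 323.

264

3^1 ≡ 3 (mod 323)
3^2 ≡ 3^2 = 9 ≡ 9 (mod 323)
3^4 ≡ 9^2 = 81 ≡ 81 (mod 323)
3^8 ≡ 81^2 = 6561 ≡ 101 (mod 323)
3^16 ≡ 101^2 = 10201 ≡ 188 (mod 323)
3^32 ≡ 188^2 = 35344 ≡ 137 (mod 323)
3^64 ≡ 137^2 = 18769 ≡ 35 (mod 323)
3^128 ≡ 35^2 = 1225 ≡ 256 (mod 323)
3^256 ≡ 256^2 = 65536 ≡ 290 (mod 323)
322 = 256 + 64 + 2 in binary powers of 2.
So 3^322 ≡ 290 · 35 · 9 ≡ 264 (mod 323).
Since 264 ≠ 1, base 3 is a Fermat witness: 323 is composite.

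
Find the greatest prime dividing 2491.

53

2491 = 47 · 53
53 is prime.
So 2491 = 47 · 53; the largest prime factor is 53.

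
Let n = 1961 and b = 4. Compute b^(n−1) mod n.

1561

4^1 ≡ 4 (mod 1961)
4^2 ≡ 4^2 = 16 ≡ 16 (mod 1961)
4^4 ≡ 16^2 = 256 ≡ 256 (mod 1961)
4^8 ≡ 256^2 = 65536 ≡ 823 (mod 1961)
4^16 ≡ 823^2 = 677329 ≡ 784 (mod 1961)
4^32 ≡ 784^2 = 614656 ≡ 863 (mod 1961)
4^64 ≡ 863^2 = 744769 ≡ 1550 (mod 1961)
4^128 ≡ 1550^2 = 2402500 ≡ 275 (mod 1961)
4^256 ≡ 275^2 = 75625 ≡ 1107 (mod 1961)
4^512 ≡ 1107^2 = 1225449 ≡ 1785 (mod 1961)
4^1024 ≡ 1785^2 = 3186225 ≡ 1561 (mod 1961)
1960 = 1024 + 512 + 256 + 128 + 32 + 8 in binary powers of 2.
So 4^1960 ≡ 1561 · 1785 · 1107 · 275 · 863 · 823 ≡ 1561 (mod 1961).
Since 1561 ≠ 1, base 4 is a Fermat witness: 1961 is composite.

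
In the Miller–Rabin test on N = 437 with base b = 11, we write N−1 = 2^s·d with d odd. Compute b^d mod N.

182

437 − 1 = 436 = 2^2 · 109, so d = 109.
11^1 ≡ 11 (mod 437)
11^2 ≡ 11^2 = 121 ≡ 121 (mod 437)
11^4 ≡ 121^2 = 14641 ≡ 220 (mod 437)
11^8 ≡ 220^2 = 48400 ≡ 330 (mod 437)
11^16 ≡ 330^2 = 108900 ≡ 87 (mod 437)
11^32 ≡ 87^2 = 7569 ≡ 140 (mod 437)
11^64 ≡ 140^2 = 19600 ≡ 372 (mod 437)
109 = 64 + 32 + 8 + 4 + 1 in binary powers of 2.
So 11^109 ≡ 372 · 140 · 330 · 220 · 11 ≡ 182 (mod 437).
Squaring chain: 182 → 349; never reaches −1, so base 11 is a Miller–Rabin witness that 437 is composite.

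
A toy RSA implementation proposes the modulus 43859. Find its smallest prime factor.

61

43859 is odd.
Digit sum 29, not divisible by 3.
Ends in 9: not divisible by 5.
7: 43859 = 7·6265 + 4
11: 43859 = 11·3987 + 2
13: 43859 = 13·3373 + 10
17: 43859 = 17·2579 + 16
19: 43859 = 19·2308 + 7
23: 43859 = 23·1906 + 21
29: 43859 = 29·1512 + 11
31: 43859 = 31·1414 + 25
37: 43859 = 37·1185 + 14
41: 43859 = 41·1069 + 30
43: 43859 = 43·1019 + 42
47: 43859 = 47·933 + 8
53: 43859 = 53·827 + 28
59: 43859 = 59·743 + 22
61: 43859 = 61·719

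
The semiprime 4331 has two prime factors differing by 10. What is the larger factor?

Since p = q + 10, we have 4331 = q(q + 10), so q² + 10q − 4331 = 0.
Discriminant: 10² + 4·4331 = 100 + 17324 = 17424; √17424 = 132.
q = (−10 + 132)/2 = 61, and p = q + 10 = 71.
Check: 61 · 71 = 4331.

71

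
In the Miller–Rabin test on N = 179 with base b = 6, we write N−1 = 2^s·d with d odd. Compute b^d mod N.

179 − 1 = 178 = 2^1 · 89, so d = 89.
6^1 ≡ 6 (mod 179)
6^2 ≡ 6^2 = 36 ≡ 36 (mod 179)
6^4 ≡ 36^2 = 1296 ≡ 43 (mod 179)
6^8 ≡ 43^2 = 1849 ≡ 59 (mod 179)
6^16 ≡ 59^2 = 3481 ≡ 80 (mod 179)
6^32 ≡ 80^2 = 6400 ≡ 135 (mod 179)
6^64 ≡ 135^2 = 18225 ≡ 146 (mod 179)
89 = 64 + 16 + 8 + 1 in binary powers of 2.
So 6^89 ≡ 146 · 80 · 59 · 6 ≡ 178 (mod 179).
Since 6^d ≡ 178 (mod 179), base 6 does not prove 179 composite.

178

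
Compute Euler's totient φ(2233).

1680

Factor: 2233 = 7 · 11 · 29.
φ(2233) = (7−1) · (11−1) · (29−1) = 6 · 10 · 28 = 1680.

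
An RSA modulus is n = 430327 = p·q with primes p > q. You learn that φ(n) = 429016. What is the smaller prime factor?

653

φ(n) = (p−1)(q−1) = n − (p+q) + 1, so p + q = 430327 − 429016 + 1 = 1312.
p and q are the roots of t² − 1312t + 430327 = 0.
Discriminant: 1312² − 4·430327 = 1721344 − 1721308 = 36; √36 = 6.
q = (1312 − 6)/2 = 653, p = (1312 + 6)/2 = 659.
Check: 653 · 659 = 430327.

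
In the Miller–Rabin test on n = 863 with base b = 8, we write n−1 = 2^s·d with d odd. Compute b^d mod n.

863 − 1 = 862 = 2^1 · 431, so d = 431.
8^1 ≡ 8 (mod 863)
8^2 ≡ 8^2 = 64 ≡ 64 (mod 863)
8^4 ≡ 64^2 = 4096 ≡ 644 (mod 863)
8^8 ≡ 644^2 = 414736 ≡ 496 (mod 863)
8^16 ≡ 496^2 = 246016 ≡ 61 (mod 863)
8^32 ≡ 61^2 = 3721 ≡ 269 (mod 863)
8^64 ≡ 269^2 = 72361 ≡ 732 (mod 863)
8^128 ≡ 732^2 = 535824 ≡ 764 (mod 863)
8^256 ≡ 764^2 = 583696 ≡ 308 (mod 863)
431 = 256 + 128 + 32 + 8 + 4 + 2 + 1 in binary powers of 2.
So 8^431 ≡ 308 · 764 · 269 · 496 · 644 · 64 · 8 ≡ 1 (mod 863).
Since 8^d ≡ 1 (mod 863), base 8 does not prove 863 composite.

1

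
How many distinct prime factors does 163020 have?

163020 = 2^2 · 40755
40755 = 3 · 13585
13585 = 5 · 2717
2717 = 11 · 247
247 = 13 · 19
163020 = 2^2 · 3 · 5 · 11 · 13 · 19, which has 6 distinct prime factors.

6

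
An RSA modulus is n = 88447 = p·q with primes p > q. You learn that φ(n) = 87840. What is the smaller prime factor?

φ(n) = (p−1)(q−1) = n − (p+q) + 1, so p + q = 88447 − 87840 + 1 = 608.
p and q are the roots of t² − 608t + 88447 = 0.
Discriminant: 608² − 4·88447 = 369664 − 353788 = 15876; √15876 = 126.
q = (608 − 126)/2 = 241, p = (608 + 126)/2 = 367.
Check: 241 · 367 = 88447.

241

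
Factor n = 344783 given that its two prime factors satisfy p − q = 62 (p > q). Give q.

557

Since p = q + 62, we have 344783 = q(q + 62), so q² + 62q − 344783 = 0.
Discriminant: 62² + 4·344783 = 3844 + 1379132 = 1382976; √1382976 = 1176.
q = (−62 + 1176)/2 = 557, and p = q + 62 = 619.
Check: 557 · 619 = 344783.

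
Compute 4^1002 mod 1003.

4^1 ≡ 4 (mod 1003)
4^2 ≡ 4^2 = 16 ≡ 16 (mod 1003)
4^4 ≡ 16^2 = 256 ≡ 256 (mod 1003)
4^8 ≡ 256^2 = 65536 ≡ 341 (mod 1003)
4^16 ≡ 341^2 = 116281 ≡ 936 (mod 1003)
4^32 ≡ 936^2 = 876096 ≡ 477 (mod 1003)
4^64 ≡ 477^2 = 227529 ≡ 851 (mod 1003)
4^128 ≡ 851^2 = 724201 ≡ 35 (mod 1003)
4^256 ≡ 35^2 = 1225 ≡ 222 (mod 1003)
4^512 ≡ 222^2 = 49284 ≡ 137 (mod 1003)
1002 = 512 + 256 + 128 + 64 + 32 + 8 + 2 in binary powers of 2.
So 4^1002 ≡ 137 · 222 · 35 · 851 · 477 · 341 · 16 ≡ 169 (mod 1003).
Since 169 ≠ 1, base 4 is a Fermat witness: 1003 is composite.

169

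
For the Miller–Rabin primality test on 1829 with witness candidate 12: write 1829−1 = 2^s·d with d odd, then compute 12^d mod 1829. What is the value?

1543

1829 − 1 = 1828 = 2^2 · 457, so d = 457.
12^1 ≡ 12 (mod 1829)
12^2 ≡ 12^2 = 144 ≡ 144 (mod 1829)
12^4 ≡ 144^2 = 20736 ≡ 617 (mod 1829)
12^8 ≡ 617^2 = 380689 ≡ 257 (mod 1829)
12^16 ≡ 257^2 = 66049 ≡ 205 (mod 1829)
12^32 ≡ 205^2 = 42025 ≡ 1787 (mod 1829)
12^64 ≡ 1787^2 = 3193369 ≡ 1764 (mod 1829)
12^128 ≡ 1764^2 = 3111696 ≡ 567 (mod 1829)
12^256 ≡ 567^2 = 321489 ≡ 1414 (mod 1829)
457 = 256 + 128 + 64 + 8 + 1 in binary powers of 2.
So 12^457 ≡ 1414 · 567 · 1764 · 257 · 12 ≡ 1543 (mod 1829).
Squaring chain: 1543 → 1320; never reaches −1, so base 12 is a Miller–Rabin witness that 1829 is composite.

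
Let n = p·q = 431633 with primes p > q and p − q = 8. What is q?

Since p = q + 8, we have 431633 = q(q + 8), so q² + 8q − 431633 = 0.
Discriminant: 8² + 4·431633 = 64 + 1726532 = 1726596; √1726596 = 1314.
q = (−8 + 1314)/2 = 653, and p = q + 8 = 661.
Check: 653 · 661 = 431633.

653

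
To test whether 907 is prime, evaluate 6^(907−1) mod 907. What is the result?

1

6^1 ≡ 6 (mod 907)
6^2 ≡ 6^2 = 36 ≡ 36 (mod 907)
6^4 ≡ 36^2 = 1296 ≡ 389 (mod 907)
6^8 ≡ 389^2 = 151321 ≡ 759 (mod 907)
6^16 ≡ 759^2 = 576081 ≡ 136 (mod 907)
6^32 ≡ 136^2 = 18496 ≡ 356 (mod 907)
6^64 ≡ 356^2 = 126736 ≡ 663 (mod 907)
6^128 ≡ 663^2 = 439569 ≡ 581 (mod 907)
6^256 ≡ 581^2 = 337561 ≡ 157 (mod 907)
6^512 ≡ 157^2 = 24649 ≡ 160 (mod 907)
906 = 512 + 256 + 128 + 8 + 2 in binary powers of 2.
So 6^906 ≡ 160 · 157 · 581 · 759 · 36 ≡ 1 (mod 907).
Since the result is 1, base 6 gives no evidence that 907 is composite.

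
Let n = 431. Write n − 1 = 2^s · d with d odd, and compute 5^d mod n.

431 − 1 = 430 = 2^1 · 215, so d = 215.
5^1 ≡ 5 (mod 431)
5^2 ≡ 5^2 = 25 ≡ 25 (mod 431)
5^4 ≡ 25^2 = 625 ≡ 194 (mod 431)
5^8 ≡ 194^2 = 37636 ≡ 139 (mod 431)
5^16 ≡ 139^2 = 19321 ≡ 357 (mod 431)
5^32 ≡ 357^2 = 127449 ≡ 304 (mod 431)
5^64 ≡ 304^2 = 92416 ≡ 182 (mod 431)
5^128 ≡ 182^2 = 33124 ≡ 368 (mod 431)
215 = 128 + 64 + 16 + 4 + 2 + 1 in binary powers of 2.
So 5^215 ≡ 368 · 182 · 357 · 194 · 25 · 5 ≡ 1 (mod 431).
Since 5^d ≡ 1 (mod 431), base 5 does not prove 431 composite.

1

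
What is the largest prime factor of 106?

106 = 2 · 53
53 is prime.
So 106 = 2 · 53; the largest prime factor is 53.

53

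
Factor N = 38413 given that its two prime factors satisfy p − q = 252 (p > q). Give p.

359

Since p = q + 252, we have 38413 = q(q + 252), so q² + 252q − 38413 = 0.
Discriminant: 252² + 4·38413 = 63504 + 153652 = 217156; √217156 = 466.
q = (−252 + 466)/2 = 107, and p = q + 252 = 359.
Check: 107 · 359 = 38413.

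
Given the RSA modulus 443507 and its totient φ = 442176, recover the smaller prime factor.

659

φ(n) = (p−1)(q−1) = n − (p+q) + 1, so p + q = 443507 − 442176 + 1 = 1332.
p and q are the roots of t² − 1332t + 443507 = 0.
Discriminant: 1332² − 4·443507 = 1774224 − 1774028 = 196; √196 = 14.
q = (1332 − 14)/2 = 659, p = (1332 + 14)/2 = 673.
Check: 659 · 673 = 443507.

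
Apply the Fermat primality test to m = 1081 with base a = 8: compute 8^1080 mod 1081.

8^1 ≡ 8 (mod 1081)
8^2 ≡ 8^2 = 64 ≡ 64 (mod 1081)
8^4 ≡ 64^2 = 4096 ≡ 853 (mod 1081)
8^8 ≡ 853^2 = 727609 ≡ 96 (mod 1081)
8^16 ≡ 96^2 = 9216 ≡ 568 (mod 1081)
8^32 ≡ 568^2 = 322624 ≡ 486 (mod 1081)
8^64 ≡ 486^2 = 236196 ≡ 538 (mod 1081)
8^128 ≡ 538^2 = 289444 ≡ 817 (mod 1081)
8^256 ≡ 817^2 = 667489 ≡ 512 (mod 1081)
8^512 ≡ 512^2 = 262144 ≡ 542 (mod 1081)
8^1024 ≡ 542^2 = 293764 ≡ 813 (mod 1081)
1080 = 1024 + 32 + 16 + 8 in binary powers of 2.
So 8^1080 ≡ 813 · 486 · 568 · 96 ≡ 570 (mod 1081).
Since 570 ≠ 1, base 8 is a Fermat witness: 1081 is composite.

570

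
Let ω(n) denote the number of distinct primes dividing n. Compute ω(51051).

5

51051 = 3 · 17017
17017 = 7 · 2431
2431 = 11 · 221
221 = 13 · 17
51051 = 3 · 7 · 11 · 13 · 17, which has 5 distinct prime factors.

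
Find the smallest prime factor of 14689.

37

14689 is odd.
Digit sum 28, not divisible by 3.
Ends in 9: not divisible by 5.
7: 14689 = 7·2098 + 3
11: 14689 = 11·1335 + 4
13: 14689 = 13·1129 + 12
17: 14689 = 17·864 + 1
19: 14689 = 19·773 + 2
23: 14689 = 23·638 + 15
29: 14689 = 29·506 + 15
31: 14689 = 31·473 + 26
37: 14689 = 37·397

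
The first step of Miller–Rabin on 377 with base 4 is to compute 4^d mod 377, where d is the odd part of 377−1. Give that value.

377 − 1 = 376 = 2^3 · 47, so d = 47.
4^1 ≡ 4 (mod 377)
4^2 ≡ 4^2 = 16 ≡ 16 (mod 377)
4^4 ≡ 16^2 = 256 ≡ 256 (mod 377)
4^8 ≡ 256^2 = 65536 ≡ 315 (mod 377)
4^16 ≡ 315^2 = 99225 ≡ 74 (mod 377)
4^32 ≡ 74^2 = 5476 ≡ 198 (mod 377)
47 = 32 + 8 + 4 + 2 + 1 in binary powers of 2.
So 4^47 ≡ 198 · 315 · 256 · 16 · 4 ≡ 270 (mod 377).
Squaring chain: 270 → 139 → 94; never reaches −1, so base 4 is a Miller–Rabin witness that 377 is composite.

270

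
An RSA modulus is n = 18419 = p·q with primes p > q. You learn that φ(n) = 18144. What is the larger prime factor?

φ(n) = (p−1)(q−1) = n − (p+q) + 1, so p + q = 18419 − 18144 + 1 = 276.
p and q are the roots of t² − 276t + 18419 = 0.
Discriminant: 276² − 4·18419 = 76176 − 73676 = 2500; √2500 = 50.
q = (276 − 50)/2 = 113, p = (276 + 50)/2 = 163.
Check: 113 · 163 = 18419.

163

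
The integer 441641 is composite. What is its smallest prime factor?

29

441641 is odd.
Digit sum 20, not divisible by 3.
Ends in 1: not divisible by 5.
7: 441641 = 7·63091 + 4
11: 441641 = 11·40149 + 2
13: 441641 = 13·33972 + 5
17: 441641 = 17·25978 + 15
19: 441641 = 19·23244 + 5
23: 441641 = 23·19201 + 18
29: 441641 = 29·15229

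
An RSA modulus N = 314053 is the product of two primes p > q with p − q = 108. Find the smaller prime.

509

Since p = q + 108, we have 314053 = q(q + 108), so q² + 108q − 314053 = 0.
Discriminant: 108² + 4·314053 = 11664 + 1256212 = 1267876; √1267876 = 1126.
q = (−108 + 1126)/2 = 509, and p = q + 108 = 617.
Check: 509 · 617 = 314053.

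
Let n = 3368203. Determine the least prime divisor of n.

3368203 is odd.
Digit sum 25, not divisible by 3.
Ends in 3: not divisible by 5.
7: 3368203 = 7·481171 + 6
11: 3368203 = 11·306200 + 3
13: 3368203 = 13·259092 + 7
17: 3368203 = 17·198129 + 10
19: 3368203 = 19·177273 + 16
23: 3368203 = 23·146443 + 14
29: 3368203 = 29·116144 + 27
31: 3368203 = 31·108651 + 22
37: 3368203 = 37·91032 + 19
41: 3368203 = 41·82151 + 12
43: 3368203 = 43·78330 + 13
47: 3368203 = 47·71663 + 42
53: 3368203 = 53·63551

53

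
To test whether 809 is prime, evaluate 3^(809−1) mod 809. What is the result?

3^1 ≡ 3 (mod 809)
3^2 ≡ 3^2 = 9 ≡ 9 (mod 809)
3^4 ≡ 9^2 = 81 ≡ 81 (mod 809)
3^8 ≡ 81^2 = 6561 ≡ 89 (mod 809)
3^16 ≡ 89^2 = 7921 ≡ 640 (mod 809)
3^32 ≡ 640^2 = 409600 ≡ 246 (mod 809)
3^64 ≡ 246^2 = 60516 ≡ 650 (mod 809)
3^128 ≡ 650^2 = 422500 ≡ 202 (mod 809)
3^256 ≡ 202^2 = 40804 ≡ 354 (mod 809)
3^512 ≡ 354^2 = 125316 ≡ 730 (mod 809)
808 = 512 + 256 + 32 + 8 in binary powers of 2.
So 3^808 ≡ 730 · 354 · 246 · 89 ≡ 1 (mod 809).
Since the result is 1, base 3 gives no evidence that 809 is composite.

1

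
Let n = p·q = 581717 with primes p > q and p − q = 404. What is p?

991

Since p = q + 404, we have 581717 = q(q + 404), so q² + 404q − 581717 = 0.
Discriminant: 404² + 4·581717 = 163216 + 2326868 = 2490084; √2490084 = 1578.
q = (−404 + 1578)/2 = 587, and p = q + 404 = 991.
Check: 587 · 991 = 581717.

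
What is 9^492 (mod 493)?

458

9^1 ≡ 9 (mod 493)
9^2 ≡ 9^2 = 81 ≡ 81 (mod 493)
9^4 ≡ 81^2 = 6561 ≡ 152 (mod 493)
9^8 ≡ 152^2 = 23104 ≡ 426 (mod 493)
9^16 ≡ 426^2 = 181476 ≡ 52 (mod 493)
9^32 ≡ 52^2 = 2704 ≡ 239 (mod 493)
9^64 ≡ 239^2 = 57121 ≡ 426 (mod 493)
9^128 ≡ 426^2 = 181476 ≡ 52 (mod 493)
9^256 ≡ 52^2 = 2704 ≡ 239 (mod 493)
492 = 256 + 128 + 64 + 32 + 8 + 4 in binary powers of 2.
So 9^492 ≡ 239 · 52 · 426 · 239 · 426 · 152 ≡ 458 (mod 493).
Since 458 ≠ 1, base 9 is a Fermat witness: 493 is composite.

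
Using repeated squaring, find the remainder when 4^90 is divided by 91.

1

4^1 ≡ 4 (mod 91)
4^2 ≡ 4^2 = 16 ≡ 16 (mod 91)
4^4 ≡ 16^2 = 256 ≡ 74 (mod 91)
4^8 ≡ 74^2 = 5476 ≡ 16 (mod 91)
4^16 ≡ 16^2 = 256 ≡ 74 (mod 91)
4^32 ≡ 74^2 = 5476 ≡ 16 (mod 91)
4^64 ≡ 16^2 = 256 ≡ 74 (mod 91)
90 = 64 + 16 + 8 + 2 in binary powers of 2.
So 4^90 ≡ 74 · 74 · 16 · 16 ≡ 1 (mod 91).
Since the result is 1, base 4 gives no evidence that 91 is composite.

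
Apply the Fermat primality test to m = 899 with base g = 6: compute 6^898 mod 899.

645

6^1 ≡ 6 (mod 899)
6^2 ≡ 6^2 = 36 ≡ 36 (mod 899)
6^4 ≡ 36^2 = 1296 ≡ 397 (mod 899)
6^8 ≡ 397^2 = 157609 ≡ 284 (mod 899)
6^16 ≡ 284^2 = 80656 ≡ 645 (mod 899)
6^32 ≡ 645^2 = 416025 ≡ 687 (mod 899)
6^64 ≡ 687^2 = 471969 ≡ 893 (mod 899)
6^128 ≡ 893^2 = 797449 ≡ 36 (mod 899)
6^256 ≡ 36^2 = 1296 ≡ 397 (mod 899)
6^512 ≡ 397^2 = 157609 ≡ 284 (mod 899)
898 = 512 + 256 + 128 + 2 in binary powers of 2.
So 6^898 ≡ 284 · 397 · 36 · 36 ≡ 645 (mod 899).
Since 645 ≠ 1, base 6 is a Fermat witness: 899 is composite.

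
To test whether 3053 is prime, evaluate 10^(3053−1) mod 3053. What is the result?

1425

10^1 ≡ 10 (mod 3053)
10^2 ≡ 10^2 = 100 ≡ 100 (mod 3053)
10^4 ≡ 100^2 = 10000 ≡ 841 (mod 3053)
10^8 ≡ 841^2 = 707281 ≡ 2038 (mod 3053)
10^16 ≡ 2038^2 = 4153444 ≡ 1364 (mod 3053)
10^32 ≡ 1364^2 = 1860496 ≡ 1219 (mod 3053)
10^64 ≡ 1219^2 = 1485961 ≡ 2203 (mod 3053)
10^128 ≡ 2203^2 = 4853209 ≡ 1992 (mod 3053)
10^256 ≡ 1992^2 = 3968064 ≡ 2217 (mod 3053)
10^512 ≡ 2217^2 = 4915089 ≡ 2812 (mod 3053)
10^1024 ≡ 2812^2 = 7907344 ≡ 74 (mod 3053)
10^2048 ≡ 74^2 = 5476 ≡ 2423 (mod 3053)
3052 = 2048 + 512 + 256 + 128 + 64 + 32 + 8 + 4 in binary powers of 2.
So 10^3052 ≡ 2423 · 2812 · 2217 · 1992 · 2203 · 1219 · 2038 · 841 ≡ 1425 (mod 3053).
Since 1425 ≠ 1, base 10 is a Fermat witness: 3053 is composite.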